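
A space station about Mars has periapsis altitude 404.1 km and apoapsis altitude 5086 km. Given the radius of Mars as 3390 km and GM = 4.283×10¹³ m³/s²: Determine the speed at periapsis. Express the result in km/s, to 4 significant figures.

v ≈ 3.949 km/s

r_p = 3390 + 404.1 = 3794.1 km = 3.7941×10⁶ m.
r_a = 3390 + 5086 = 8476.0 km = 8.4760×10⁶ m.
Semi-major axis a = (r_p + r_a)/2 = 6135.1 km = 6.135×10⁶ m.
Vis-viva: v² = μ(2/r − 1/a) = 4.283×10¹³ × (5.271×10⁻⁷ − 1.630×10⁻⁷) = 1.560×10⁷ m²/s².
v = 3949 m/s = 3.949 km/s.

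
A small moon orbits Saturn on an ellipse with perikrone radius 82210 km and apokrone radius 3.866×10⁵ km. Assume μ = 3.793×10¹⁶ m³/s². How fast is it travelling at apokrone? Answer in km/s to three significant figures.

Semi-major axis a = (r_p + r_a)/2 = 2.3440×10⁵ km = 2.344×10⁸ m.
Vis-viva: v² = μ(2/r − 1/a) = 3.793×10¹⁶ × (5.173×10⁻⁹ − 4.266×10⁻⁹) = 3.441×10⁷ m²/s².
v = 5866 m/s = 5.866 km/s.

v ≈ 5.87 km/s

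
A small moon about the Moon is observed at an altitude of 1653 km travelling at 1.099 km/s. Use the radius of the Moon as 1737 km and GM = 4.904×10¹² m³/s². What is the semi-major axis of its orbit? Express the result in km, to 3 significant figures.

a ≈ 2910 km

r = 1737 + 1653 = 3390.0 km = 3.390×10⁶ m.
Vis-viva rearranged: 1/a = 2/r − v²/μ = 5.900×10⁻⁷ − 2.463×10⁻⁷ = 3.437×10⁻⁷ m⁻¹.
a = 2.910×10⁶ m = 2909.7 km.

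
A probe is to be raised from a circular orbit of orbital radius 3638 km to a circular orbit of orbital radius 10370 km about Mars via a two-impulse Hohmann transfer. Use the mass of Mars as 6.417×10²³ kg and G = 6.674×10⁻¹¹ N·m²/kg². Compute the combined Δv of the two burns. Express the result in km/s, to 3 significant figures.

Δv_total ≈ 1.31 km/s

μ = GM = 6.674×10⁻¹¹ × 6.417×10²³ = 4.283×10¹³ m³/s².
r₁ = 3638 km = 3.638×10⁶ m.
r₂ = 10370 km = 1.037×10⁷ m.
Transfer ellipse a_t = (r₁ + r₂)/2 = 7.004×10⁶ m.
At r₁: circular v_c1 = √(μ/r₁) = 3431 m/s; transfer-periapsis v_p = √[μ(2/r₁ − 1/a_t)] = 4175 m/s.
Δv₁ = v_p − v_c1 = 743.8 m/s.
At r₂: circular v_c2 = √(μ/r₂) = 2032 m/s; transfer-apoapsis v_a = √[μ(2/r₂ − 1/a_t)] = 1465 m/s.
Δv₂ = v_c2 − v_a = 567.6 m/s.
Total Δv = Δv₁ + Δv₂ = 1311 m/s = 1.311 km/s.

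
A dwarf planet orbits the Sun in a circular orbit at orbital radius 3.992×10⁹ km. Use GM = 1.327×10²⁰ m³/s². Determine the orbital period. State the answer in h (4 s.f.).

r = 3.992×10⁹ km = 3.992×10¹² m.
Kepler's third law: T = 2π√(r³/μ) = 2π√((3.992×10¹²)³ / 1.327×10²⁰).
r³/μ = 4.794×10¹⁷ s², so T = 2π × 6.924×10⁸ = 4.350×10⁹ s.
Converting: 4.350×10⁹ s ÷ 3600 = 1.208×10⁶ h.

T ≈ 1208000 h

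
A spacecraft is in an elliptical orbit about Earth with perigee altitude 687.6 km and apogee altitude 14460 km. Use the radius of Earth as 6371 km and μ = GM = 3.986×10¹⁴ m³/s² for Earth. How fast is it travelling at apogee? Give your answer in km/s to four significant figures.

v ≈ 3.112 km/s

r_p = 6371 + 687.6 = 7058.6 km = 7.0586×10⁶ m.
r_a = 6371 + 14460 = 20831 km = 2.0831×10⁷ m.
Semi-major axis a = (r_p + r_a)/2 = 13945 km = 1.394×10⁷ m.
Vis-viva: v² = μ(2/r − 1/a) = 3.986×10¹⁴ × (9.601×10⁻⁸ − 7.171×10⁻⁸) = 9.686×10⁶ m²/s².
v = 3112 m/s = 3.112 km/s.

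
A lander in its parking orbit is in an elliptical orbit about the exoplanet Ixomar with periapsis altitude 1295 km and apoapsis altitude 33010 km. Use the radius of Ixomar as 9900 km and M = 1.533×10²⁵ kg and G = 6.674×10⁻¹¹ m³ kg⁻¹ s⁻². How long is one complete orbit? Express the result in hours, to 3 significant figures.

T ≈ 7.68 hours

μ = GM = 6.674×10⁻¹¹ × 1.533×10²⁵ = 1.023×10¹⁵ m³/s².
r_p = 9900 + 1295 = 11195 km = 1.1195×10⁷ m.
r_a = 9900 + 33010 = 42910 km = 4.2910×10⁷ m.
Semi-major axis a = (r_p + r_a)/2 = (11195 + 42910)/2 = 27052 km = 2.705×10⁷ m.
By Kepler's third law T = 2π√(a³/μ) = 2π × 4.399×10³ = 2.764×10⁴ s.
= 7.678 hours.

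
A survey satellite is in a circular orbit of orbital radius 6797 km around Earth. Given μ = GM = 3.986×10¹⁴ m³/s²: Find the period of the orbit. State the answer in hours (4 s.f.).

T ≈ 1.549 hours

r = 6797 km = 6.797×10⁶ m.
Kepler's third law: T = 2π√(r³/μ) = 2π√((6.797×10⁶)³ / 3.986×10¹⁴).
r³/μ = 7.878×10⁵ s², so T = 2π × 8.876×10² = 5.577×10³ s.
Converting: 5.577×10³ s ÷ 3600 = 1.549 hours.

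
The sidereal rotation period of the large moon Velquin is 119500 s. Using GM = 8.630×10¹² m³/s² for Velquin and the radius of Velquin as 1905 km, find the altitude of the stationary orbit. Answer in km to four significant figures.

A synchronous orbit has period T, so by Kepler's third law a = (μT²/4π²)^(1/3).
μT²/4π² = 8.630×10¹² × (1.195×10⁵)² / 39.48 = 3.122×10²¹ m³.
a = 1.461×10⁷ m = 14615 km.
Altitude h = a − R = 14615 − 1905 = 12710 km.

h_sync ≈ 12710 km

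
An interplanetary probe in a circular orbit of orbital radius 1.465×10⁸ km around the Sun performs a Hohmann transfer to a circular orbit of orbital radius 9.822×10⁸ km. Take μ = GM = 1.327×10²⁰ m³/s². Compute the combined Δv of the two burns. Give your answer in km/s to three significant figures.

Δv_total ≈ 15.3 km/s

r₁ = 1.465×10⁸ km = 1.465×10¹¹ m.
r₂ = 9.822×10⁸ km = 9.822×10¹¹ m.
Transfer ellipse a_t = (r₁ + r₂)/2 = 5.644×10¹¹ m.
At r₁: circular v_c1 = √(μ/r₁) = 30100 m/s; transfer-perihelion v_p = √[μ(2/r₁ − 1/a_t)] = 39700 m/s.
Δv₁ = v_p − v_c1 = 9608 m/s.
At r₂: circular v_c2 = √(μ/r₂) = 11620 m/s; transfer-aphelion v_a = √[μ(2/r₂ − 1/a_t)] = 5922 m/s.
Δv₂ = v_c2 − v_a = 5701 m/s.
Total Δv = Δv₁ + Δv₂ = 15310 m/s = 15.31 km/s.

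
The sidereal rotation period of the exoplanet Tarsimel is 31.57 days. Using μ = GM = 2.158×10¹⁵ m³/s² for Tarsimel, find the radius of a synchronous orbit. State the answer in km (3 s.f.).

r_sync ≈ 7.41×10⁵ km

T = 31.57 days = 2.728×10⁶ s.
A synchronous orbit has period T, so by Kepler's third law a = (μT²/4π²)^(1/3).
μT²/4π² = 2.158×10¹⁵ × (2.728×10⁶)² / 39.48 = 4.067×10²⁶ m³.
a = 7.409×10⁸ m = 7.4089×10⁵ km.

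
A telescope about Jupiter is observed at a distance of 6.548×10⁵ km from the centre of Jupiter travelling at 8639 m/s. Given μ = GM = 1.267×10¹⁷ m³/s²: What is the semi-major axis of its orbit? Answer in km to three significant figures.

a ≈ 4.06×10⁵ km

r = 6.548×10⁸ m.
Specific orbital energy ε = v²/2 − μ/r = (8639)²/2 − 1.267×10¹⁷/6.548×10⁸ = -1.562×10⁸ J/kg.
Since ε = −μ/(2a), a = −μ/(2ε) = 4.056×10⁸ m = 4.0563×10⁵ km.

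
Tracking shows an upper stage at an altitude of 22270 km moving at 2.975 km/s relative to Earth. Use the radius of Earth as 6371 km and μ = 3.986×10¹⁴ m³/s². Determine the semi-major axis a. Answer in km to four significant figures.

r = 6371 + 22270 = 28641 km = 2.864×10⁷ m.
Specific orbital energy ε = v²/2 − μ/r = (2975)²/2 − 3.986×10¹⁴/2.864×10⁷ = -9.492×10⁶ J/kg.
Since ε = −μ/(2a), a = −μ/(2ε) = 2.100×10⁷ m = 20997 km.

a ≈ 21000 km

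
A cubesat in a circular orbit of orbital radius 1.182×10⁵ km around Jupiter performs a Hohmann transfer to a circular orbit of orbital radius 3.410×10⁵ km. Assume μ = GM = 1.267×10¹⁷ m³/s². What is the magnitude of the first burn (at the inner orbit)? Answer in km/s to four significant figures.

r₁ = 1.182×10⁵ km = 1.182×10⁸ m.
r₂ = 3.410×10⁵ km = 3.410×10⁸ m.
Transfer ellipse a_t = (r₁ + r₂)/2 = 2.296×10⁸ m.
At r₁: circular v_c1 = √(μ/r₁) = 32740 m/s; transfer-perijove v_p = √[μ(2/r₁ − 1/a_t)] = 39900 m/s.
Δv₁ = v_p − v_c1 = 7160 m/s.
= 7.160 km/s.

Δv ≈ 7.160 km/s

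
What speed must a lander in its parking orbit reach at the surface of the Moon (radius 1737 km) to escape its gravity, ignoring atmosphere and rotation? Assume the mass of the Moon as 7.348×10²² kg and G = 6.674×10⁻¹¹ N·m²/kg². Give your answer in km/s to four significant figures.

μ = GM = 6.674×10⁻¹¹ × 7.348×10²² = 4.904×10¹² m³/s².
r = R = 1.737×10⁶ m.
Escape speed v_esc = √(2μ/r) = √(2 × 4.904×10¹² / 1.737×10⁶) = √(5.647×10⁶) = 2376 m/s.
= 2.376 km/s.

v_esc ≈ 2.376 km/s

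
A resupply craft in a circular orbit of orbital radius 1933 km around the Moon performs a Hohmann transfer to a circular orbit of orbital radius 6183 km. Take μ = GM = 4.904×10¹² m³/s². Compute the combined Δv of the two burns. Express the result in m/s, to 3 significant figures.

r₁ = 1933 km = 1.933×10⁶ m.
r₂ = 6183 km = 6.183×10⁶ m.
Transfer ellipse a_t = (r₁ + r₂)/2 = 4.058×10⁶ m.
At r₁: circular v_c1 = √(μ/r₁) = 1593 m/s; transfer-perilune v_p = √[μ(2/r₁ − 1/a_t)] = 1966 m/s.
Δv₁ = v_p − v_c1 = 373.3 m/s.
At r₂: circular v_c2 = √(μ/r₂) = 890.6 m/s; transfer-apolune v_a = √[μ(2/r₂ − 1/a_t)] = 614.7 m/s.
Δv₂ = v_c2 − v_a = 275.9 m/s.
Total Δv = Δv₁ + Δv₂ = 649.2 m/s.

Δv_total ≈ 649 m/s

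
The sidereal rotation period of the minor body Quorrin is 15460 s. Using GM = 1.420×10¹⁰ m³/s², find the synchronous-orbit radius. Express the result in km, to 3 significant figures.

r_sync ≈ 441 km

A synchronous orbit has period T, so by Kepler's third law a = (μT²/4π²)^(1/3).
μT²/4π² = 1.420×10¹⁰ × (1.546×10⁴)² / 39.48 = 8.597×10¹⁶ m³.
a = 4.413×10⁵ m = 441.35 km.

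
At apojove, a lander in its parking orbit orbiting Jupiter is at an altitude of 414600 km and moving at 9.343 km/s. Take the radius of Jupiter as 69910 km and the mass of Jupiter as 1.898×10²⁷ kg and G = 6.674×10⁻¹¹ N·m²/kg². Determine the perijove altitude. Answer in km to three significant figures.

μ = GM = 6.674×10⁻¹¹ × 1.898×10²⁷ = 1.267×10¹⁷ m³/s².
r_a = 69910 + 414600 = 4.8451×10⁵ km = 4.845×10⁸ m.
Specific energy ε = v²/2 − μ/r = -2.178×10⁸ J/kg, so a = −μ/(2ε) = 2.908×10⁸ m.
The apsides satisfy r_p + r_a = 2a, so the perijove radius is 2a − r_a = 9.709×10⁷ m = 97093 km.
Perijove altitude = 97093 − 69910 = 27183 km.

perijove altitude ≈ 27200 km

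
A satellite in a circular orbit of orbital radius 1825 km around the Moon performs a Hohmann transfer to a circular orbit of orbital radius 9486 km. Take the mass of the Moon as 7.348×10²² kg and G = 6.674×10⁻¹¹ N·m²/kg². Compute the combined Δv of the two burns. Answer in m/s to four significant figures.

Δv_total ≈ 794.3 m/s

μ = GM = 6.674×10⁻¹¹ × 7.348×10²² = 4.904×10¹² m³/s².
r₁ = 1825 km = 1.825×10⁶ m.
r₂ = 9486 km = 9.486×10⁶ m.
Transfer ellipse a_t = (r₁ + r₂)/2 = 5.656×10⁶ m.
At r₁: circular v_c1 = √(μ/r₁) = 1639 m/s; transfer-perilune v_p = √[μ(2/r₁ − 1/a_t)] = 2123 m/s.
Δv₁ = v_p − v_c1 = 483.8 m/s.
At r₂: circular v_c2 = √(μ/r₂) = 719.0 m/s; transfer-apolune v_a = √[μ(2/r₂ − 1/a_t)] = 408.4 m/s.
Δv₂ = v_c2 − v_a = 310.6 m/s.
Total Δv = Δv₁ + Δv₂ = 794.3 m/s.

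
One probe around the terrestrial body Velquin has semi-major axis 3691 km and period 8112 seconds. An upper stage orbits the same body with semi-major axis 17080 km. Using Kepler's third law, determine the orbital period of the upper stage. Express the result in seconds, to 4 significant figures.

Kepler's third law: T² ∝ a³, so T₂ = T₁ (a₂/a₁)^(3/2).
a₂/a₁ = 4.627, (a₂/a₁)^(3/2) = 9.954.
T₂ = 8112 × 9.954 = 80750 seconds.

T₂ ≈ 80750 seconds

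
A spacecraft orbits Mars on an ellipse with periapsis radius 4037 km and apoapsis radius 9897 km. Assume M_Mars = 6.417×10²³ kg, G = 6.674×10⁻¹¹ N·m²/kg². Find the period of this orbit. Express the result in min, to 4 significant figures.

μ = GM = 6.674×10⁻¹¹ × 6.417×10²³ = 4.283×10¹³ m³/s².
Semi-major axis a = (r_p + r_a)/2 = (4037.0 + 9897.0)/2 = 6967.0 km = 6.967×10⁶ m.
By Kepler's third law T = 2π√(a³/μ) = 2π × 2.810×10³ = 1.766×10⁴ s.
= 294.3 min.

T ≈ 294.3 min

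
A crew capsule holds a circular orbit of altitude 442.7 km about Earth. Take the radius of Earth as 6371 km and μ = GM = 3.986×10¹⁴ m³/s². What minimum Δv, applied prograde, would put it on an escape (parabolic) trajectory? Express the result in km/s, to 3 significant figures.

r = 6371 + 442.7 = 6813.7 km = 6.8137×10⁶ m.
Circular speed v_c = √(μ/r) = 7649 m/s.
Escape speed v_esc = √(2μ/r) = √2 × v_c = 10820 m/s.
Δv = v_esc − v_c = 3168 m/s = 3.168 km/s.

Δv ≈ 3.17 km/s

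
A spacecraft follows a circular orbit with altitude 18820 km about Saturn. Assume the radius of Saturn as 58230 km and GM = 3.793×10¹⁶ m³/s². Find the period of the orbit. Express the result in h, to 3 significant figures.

r = 58230 + 18820 = 77050 km = 7.7050×10⁷ m.
Kepler's third law: T = 2π√(r³/μ) = 2π√((7.705×10⁷)³ / 3.793×10¹⁶).
r³/μ = 1.206×10⁷ s², so T = 2π × 3.473×10³ = 2.182×10⁴ s.
Converting: 2.182×10⁴ s ÷ 3600 = 6.061 h.

T ≈ 6.06 h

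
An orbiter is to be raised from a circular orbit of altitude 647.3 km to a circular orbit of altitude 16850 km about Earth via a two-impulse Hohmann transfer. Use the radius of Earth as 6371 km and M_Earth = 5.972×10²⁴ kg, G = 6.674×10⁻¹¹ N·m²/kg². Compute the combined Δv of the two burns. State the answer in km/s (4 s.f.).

μ = GM = 6.674×10⁻¹¹ × 5.972×10²⁴ = 3.986×10¹⁴ m³/s².
r₁ = 6371 + 647.3 = 7018.3 km = 7.0183×10⁶ m.
r₂ = 6371 + 16850 = 23221 km = 2.3221×10⁷ m.
Transfer ellipse a_t = (r₁ + r₂)/2 = 1.512×10⁷ m.
At r₁: circular v_c1 = √(μ/r₁) = 7536 m/s; transfer-perigee v_p = √[μ(2/r₁ − 1/a_t)] = 9339 m/s.
Δv₁ = v_p − v_c1 = 1803 m/s.
At r₂: circular v_c2 = √(μ/r₂) = 4143 m/s; transfer-apogee v_a = √[μ(2/r₂ − 1/a_t)] = 2823 m/s.
Δv₂ = v_c2 − v_a = 1320 m/s.
Total Δv = Δv₁ + Δv₂ = 3124 m/s = 3.124 km/s.

Δv_total ≈ 3.124 km/s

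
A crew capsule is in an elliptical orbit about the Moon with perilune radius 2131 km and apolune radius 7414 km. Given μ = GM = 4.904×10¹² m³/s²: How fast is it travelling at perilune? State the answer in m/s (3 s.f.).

Semi-major axis a = (r_p + r_a)/2 = 4772.5 km = 4.772×10⁶ m.
Vis-viva: v² = μ(2/r − 1/a) = 4.904×10¹² × (9.385×10⁻⁷ − 2.095×10⁻⁷) = 3.575×10⁶ m²/s².
v = 1891 m/s.

v ≈ 1890 m/s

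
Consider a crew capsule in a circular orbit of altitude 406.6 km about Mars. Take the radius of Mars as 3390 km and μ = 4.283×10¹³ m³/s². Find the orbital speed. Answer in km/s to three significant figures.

v ≈ 3.36 km/s

r = 3390 + 406.6 = 3796.6 km = 3.7966×10⁶ m.
For a circular orbit v = √(μ/r) = √(4.283×10¹³ / 3.797×10⁶) = √(1.128×10⁷) = 3359 m/s.
That is 3.359 km/s.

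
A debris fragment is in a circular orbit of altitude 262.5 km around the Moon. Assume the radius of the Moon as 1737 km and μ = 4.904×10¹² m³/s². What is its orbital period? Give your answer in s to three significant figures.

T ≈ 8020 s

r = 1737 + 262.5 = 1999.5 km = 1.9995×10⁶ m.
Kepler's third law: T = 2π√(r³/μ) = 2π√((2.000×10⁶)³ / 4.904×10¹²).
r³/μ = 1.630×10⁶ s², so T = 2π × 1.277×10³ = 8.022×10³ s.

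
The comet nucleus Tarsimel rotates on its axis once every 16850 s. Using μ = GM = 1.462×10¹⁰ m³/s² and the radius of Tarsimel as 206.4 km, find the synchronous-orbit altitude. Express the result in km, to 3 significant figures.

h_sync ≈ 266 km

A synchronous orbit has period T, so by Kepler's third law a = (μT²/4π²)^(1/3).
μT²/4π² = 1.462×10¹⁰ × (1.685×10⁴)² / 39.48 = 1.051×10¹⁷ m³.
a = 4.720×10⁵ m = 471.99 km.
Altitude h = a − R = 471.99 − 206.4 = 265.59 km.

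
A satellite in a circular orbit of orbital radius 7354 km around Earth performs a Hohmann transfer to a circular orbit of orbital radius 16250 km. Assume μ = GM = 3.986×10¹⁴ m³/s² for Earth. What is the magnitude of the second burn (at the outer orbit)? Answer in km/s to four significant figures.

Δv ≈ 1.043 km/s

r₁ = 7354 km = 7.354×10⁶ m.
r₂ = 16250 km = 1.625×10⁷ m.
Transfer ellipse a_t = (r₁ + r₂)/2 = 1.180×10⁷ m.
At r₁: circular v_c1 = √(μ/r₁) = 7362 m/s; transfer-perigee v_p = √[μ(2/r₁ − 1/a_t)] = 8639 m/s.
At r₂: circular v_c2 = √(μ/r₂) = 4953 m/s; transfer-apogee v_a = √[μ(2/r₂ − 1/a_t)] = 3910 m/s.
Δv₂ = v_c2 − v_a = 1043 m/s.
= 1.043 km/s.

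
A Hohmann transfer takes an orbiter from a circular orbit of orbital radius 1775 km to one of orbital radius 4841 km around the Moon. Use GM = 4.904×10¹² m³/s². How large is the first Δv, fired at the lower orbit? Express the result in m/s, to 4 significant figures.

r₁ = 1775 km = 1.775×10⁶ m.
r₂ = 4841 km = 4.841×10⁶ m.
Transfer ellipse a_t = (r₁ + r₂)/2 = 3.308×10⁶ m.
At r₁: circular v_c1 = √(μ/r₁) = 1662 m/s; transfer-perilune v_p = √[μ(2/r₁ − 1/a_t)] = 2011 m/s.
Δv₁ = v_p − v_c1 = 348.6 m/s.

Δv ≈ 348.6 m/s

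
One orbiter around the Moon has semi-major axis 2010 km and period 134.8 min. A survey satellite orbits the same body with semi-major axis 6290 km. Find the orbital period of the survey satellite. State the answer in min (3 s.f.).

Kepler's third law: T² ∝ a³, so T₂ = T₁ (a₂/a₁)^(3/2).
a₂/a₁ = 3.129, (a₂/a₁)^(3/2) = 5.536.
T₂ = 134.8 × 5.536 = 746.2 min.

T₂ ≈ 746 min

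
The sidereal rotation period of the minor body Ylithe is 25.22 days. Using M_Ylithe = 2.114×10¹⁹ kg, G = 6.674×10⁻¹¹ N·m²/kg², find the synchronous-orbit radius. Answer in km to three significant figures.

r_sync ≈ 5540 km

μ = GM = 6.674×10⁻¹¹ × 2.114×10¹⁹ = 1.411×10⁹ m³/s².
T = 25.22 days = 2.179×10⁶ s.
A synchronous orbit has period T, so by Kepler's third law a = (μT²/4π²)^(1/3).
μT²/4π² = 1.411×10⁹ × (2.179×10⁶)² / 39.48 = 1.697×10²⁰ m³.
a = 5.536×10⁶ m = 5536.3 km.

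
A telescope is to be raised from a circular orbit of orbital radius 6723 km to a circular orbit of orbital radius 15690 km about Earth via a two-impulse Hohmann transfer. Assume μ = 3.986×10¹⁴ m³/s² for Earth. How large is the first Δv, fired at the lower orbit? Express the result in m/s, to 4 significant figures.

r₁ = 6723 km = 6.723×10⁶ m.
r₂ = 15690 km = 1.569×10⁷ m.
Transfer ellipse a_t = (r₁ + r₂)/2 = 1.121×10⁷ m.
At r₁: circular v_c1 = √(μ/r₁) = 7700 m/s; transfer-perigee v_p = √[μ(2/r₁ − 1/a_t)] = 9111 m/s.
Δv₁ = v_p − v_c1 = 1411 m/s.

Δv ≈ 1411 m/s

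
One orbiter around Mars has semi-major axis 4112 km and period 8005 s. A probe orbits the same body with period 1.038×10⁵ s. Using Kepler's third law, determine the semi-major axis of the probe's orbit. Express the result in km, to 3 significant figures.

a₂ ≈ 22700 km

Kepler's third law: a³ ∝ T², so a₂ = a₁ (T₂/T₁)^(2/3).
T₂/T₁ = 12.97, (T₂/T₁)^(2/3) = 5.519.
a₂ = 4112 × 5.519 = 22700 km.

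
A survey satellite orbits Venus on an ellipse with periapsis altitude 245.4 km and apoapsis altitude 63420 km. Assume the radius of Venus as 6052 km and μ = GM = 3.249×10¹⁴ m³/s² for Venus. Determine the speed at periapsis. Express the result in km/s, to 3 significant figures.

v ≈ 9.73 km/s

r_p = 6052 + 245.4 = 6297.4 km = 6.2974×10⁶ m.
r_a = 6052 + 63420 = 69472 km = 6.9472×10⁷ m.
Semi-major axis a = (r_p + r_a)/2 = 37885 km = 3.788×10⁷ m.
Vis-viva: v² = μ(2/r − 1/a) = 3.249×10¹⁴ × (3.176×10⁻⁷ − 2.640×10⁻⁸) = 9.461×10⁷ m²/s².
v = 9727 m/s = 9.727 km/s.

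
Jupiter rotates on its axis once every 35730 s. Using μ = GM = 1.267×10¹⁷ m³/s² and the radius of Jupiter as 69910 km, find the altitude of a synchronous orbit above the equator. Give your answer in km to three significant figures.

h_sync ≈ 90100 km

A synchronous orbit has period T, so by Kepler's third law a = (μT²/4π²)^(1/3).
μT²/4π² = 1.267×10¹⁷ × (3.573×10⁴)² / 39.48 = 4.097×10²⁴ m³.
a = 1.600×10⁸ m = 1.6002×10⁵ km.
Altitude h = a − R = 1.6002×10⁵ − 69910 = 90105 km.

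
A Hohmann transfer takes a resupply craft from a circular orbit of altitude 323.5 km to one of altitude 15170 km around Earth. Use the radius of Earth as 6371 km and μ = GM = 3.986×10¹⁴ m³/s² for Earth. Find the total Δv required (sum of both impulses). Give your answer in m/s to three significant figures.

r₁ = 6371 + 323.5 = 6694.5 km = 6.6945×10⁶ m.
r₂ = 6371 + 15170 = 21541 km = 2.1541×10⁷ m.
Transfer ellipse a_t = (r₁ + r₂)/2 = 1.412×10⁷ m.
At r₁: circular v_c1 = √(μ/r₁) = 7716 m/s; transfer-perigee v_p = √[μ(2/r₁ − 1/a_t)] = 9531 m/s.
Δv₁ = v_p − v_c1 = 1815 m/s.
At r₂: circular v_c2 = √(μ/r₂) = 4302 m/s; transfer-apogee v_a = √[μ(2/r₂ − 1/a_t)] = 2962 m/s.
Δv₂ = v_c2 − v_a = 1339 m/s.
Total Δv = Δv₁ + Δv₂ = 3155 m/s.

Δv_total ≈ 3150 m/s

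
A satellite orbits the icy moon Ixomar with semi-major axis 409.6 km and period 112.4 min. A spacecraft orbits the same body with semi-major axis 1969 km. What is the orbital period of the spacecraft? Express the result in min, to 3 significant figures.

T₂ ≈ 1180 min

Kepler's third law: T² ∝ a³, so T₂ = T₁ (a₂/a₁)^(3/2).
a₂/a₁ = 4.807, (a₂/a₁)^(3/2) = 10.54.
T₂ = 112.4 × 10.54 = 1185 min.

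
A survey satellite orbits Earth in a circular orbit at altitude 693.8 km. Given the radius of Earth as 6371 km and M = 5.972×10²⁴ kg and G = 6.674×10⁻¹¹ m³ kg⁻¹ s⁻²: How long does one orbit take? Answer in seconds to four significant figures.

μ = GM = 6.674×10⁻¹¹ × 5.972×10²⁴ = 3.986×10¹⁴ m³/s².
r = 6371 + 693.8 = 7064.8 km = 7.0648×10⁶ m.
Kepler's third law: T = 2π√(r³/μ) = 2π√((7.065×10⁶)³ / 3.986×10¹⁴).
r³/μ = 8.847×10⁵ s², so T = 2π × 9.406×10² = 5.910×10³ s.

T ≈ 5910 seconds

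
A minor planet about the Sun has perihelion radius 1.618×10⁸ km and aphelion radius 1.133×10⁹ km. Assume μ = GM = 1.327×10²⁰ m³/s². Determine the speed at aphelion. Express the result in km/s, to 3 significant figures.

v ≈ 5.41 km/s

Semi-major axis a = (r_p + r_a)/2 = 6.4740×10⁸ km = 6.474×10¹¹ m.
Vis-viva: v² = μ(2/r − 1/a) = 1.327×10²⁰ × (1.765×10⁻¹² − 1.545×10⁻¹²) = 2.927×10⁷ m²/s².
v = 5410 m/s = 5.410 km/s.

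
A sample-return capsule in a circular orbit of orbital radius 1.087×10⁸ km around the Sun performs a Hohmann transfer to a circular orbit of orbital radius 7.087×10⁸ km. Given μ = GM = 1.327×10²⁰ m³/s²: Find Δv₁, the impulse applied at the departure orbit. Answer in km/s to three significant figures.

Δv ≈ 11.1 km/s

r₁ = 1.087×10⁸ km = 1.087×10¹¹ m.
r₂ = 7.087×10⁸ km = 7.087×10¹¹ m.
Transfer ellipse a_t = (r₁ + r₂)/2 = 4.087×10¹¹ m.
At r₁: circular v_c1 = √(μ/r₁) = 34940 m/s; transfer-perihelion v_p = √[μ(2/r₁ − 1/a_t)] = 46010 m/s.
Δv₁ = v_p − v_c1 = 11070 m/s.
= 11.07 km/s.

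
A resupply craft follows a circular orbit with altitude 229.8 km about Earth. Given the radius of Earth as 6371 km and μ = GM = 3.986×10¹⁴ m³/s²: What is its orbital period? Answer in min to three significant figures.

r = 6371 + 229.8 = 6600.8 km = 6.6008×10⁶ m.
Kepler's third law: T = 2π√(r³/μ) = 2π√((6.601×10⁶)³ / 3.986×10¹⁴).
r³/μ = 7.215×10⁵ s², so T = 2π × 8.494×10² = 5.337×10³ s.
Converting: 5.337×10³ s ÷ 60.00 = 88.95 min.

T ≈ 89.0 min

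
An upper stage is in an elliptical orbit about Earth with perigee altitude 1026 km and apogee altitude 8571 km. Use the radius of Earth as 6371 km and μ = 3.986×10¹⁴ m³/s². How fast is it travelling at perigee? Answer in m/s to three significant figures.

v ≈ 8490 m/s

r_p = 6371 + 1026 = 7397.0 km = 7.3970×10⁶ m.
r_a = 6371 + 8571 = 14942 km = 1.4942×10⁷ m.
Semi-major axis a = (r_p + r_a)/2 = 11170 km = 1.117×10⁷ m.
Vis-viva: v² = μ(2/r − 1/a) = 3.986×10¹⁴ × (2.704×10⁻⁷ − 8.953×10⁻⁸) = 7.209×10⁷ m²/s².
v = 8490 m/s.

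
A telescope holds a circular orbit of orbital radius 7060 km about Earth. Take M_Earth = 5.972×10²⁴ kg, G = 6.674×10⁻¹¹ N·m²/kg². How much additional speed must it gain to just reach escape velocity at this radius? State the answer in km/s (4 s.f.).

μ = GM = 6.674×10⁻¹¹ × 5.972×10²⁴ = 3.986×10¹⁴ m³/s².
r = 7060 km = 7.060×10⁶ m.
Circular speed v_c = √(μ/r) = 7514 m/s.
Escape speed v_esc = √(2μ/r) = √2 × v_c = 10630 m/s.
Δv = v_esc − v_c = 3112 m/s = 3.112 km/s.

Δv ≈ 3.112 km/s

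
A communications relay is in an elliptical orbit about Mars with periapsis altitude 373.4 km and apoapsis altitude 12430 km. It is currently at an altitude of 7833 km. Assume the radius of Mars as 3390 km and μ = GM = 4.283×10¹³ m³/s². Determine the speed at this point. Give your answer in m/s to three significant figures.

v ≈ 1810 m/s

r_p = 3390 + 373.4 = 3763.4 km = 3.7634×10⁶ m.
r_a = 3390 + 12430 = 15820 km = 1.5820×10⁷ m.
r = 3390 + 7833 = 11223 km = 1.122×10⁷ m.
Semi-major axis a = (r_p + r_a)/2 = 9791.7 km = 9.792×10⁶ m.
Vis-viva: v² = μ(2/r − 1/a) = 4.283×10¹³ × (1.782×10⁻⁷ − 1.021×10⁻⁷) = 3.258×10⁶ m²/s².
v = 1805 m/s.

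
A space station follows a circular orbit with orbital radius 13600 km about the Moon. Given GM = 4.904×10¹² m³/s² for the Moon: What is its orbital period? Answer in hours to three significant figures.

T ≈ 39.5 hours

r = 13600 km = 1.360×10⁷ m.
Kepler's third law: T = 2π√(r³/μ) = 2π√((1.360×10⁷)³ / 4.904×10¹²).
r³/μ = 5.129×10⁸ s², so T = 2π × 2.265×10⁴ = 1.423×10⁵ s.
Converting: 1.423×10⁵ s ÷ 3600 = 39.53 hours.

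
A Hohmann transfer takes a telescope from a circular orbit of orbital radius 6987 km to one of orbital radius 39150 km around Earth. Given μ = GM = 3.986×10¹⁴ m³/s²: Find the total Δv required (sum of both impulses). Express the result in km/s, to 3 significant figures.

Δv_total ≈ 3.72 km/s

r₁ = 6987 km = 6.987×10⁶ m.
r₂ = 39150 km = 3.915×10⁷ m.
Transfer ellipse a_t = (r₁ + r₂)/2 = 2.307×10⁷ m.
At r₁: circular v_c1 = √(μ/r₁) = 7553 m/s; transfer-perigee v_p = √[μ(2/r₁ − 1/a_t)] = 9840 m/s.
Δv₁ = v_p − v_c1 = 2287 m/s.
At r₂: circular v_c2 = √(μ/r₂) = 3191 m/s; transfer-apogee v_a = √[μ(2/r₂ − 1/a_t)] = 1756 m/s.
Δv₂ = v_c2 − v_a = 1435 m/s.
Total Δv = Δv₁ + Δv₂ = 3721 m/s = 3.721 km/s.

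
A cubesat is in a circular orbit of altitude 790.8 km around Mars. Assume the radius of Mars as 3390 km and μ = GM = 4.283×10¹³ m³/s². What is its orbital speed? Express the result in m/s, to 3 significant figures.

v ≈ 3200 m/s

r = 3390 + 790.8 = 4180.8 km = 4.1808×10⁶ m.
For a circular orbit v = √(μ/r) = √(4.283×10¹³ / 4.181×10⁶) = √(1.024×10⁷) = 3201 m/s.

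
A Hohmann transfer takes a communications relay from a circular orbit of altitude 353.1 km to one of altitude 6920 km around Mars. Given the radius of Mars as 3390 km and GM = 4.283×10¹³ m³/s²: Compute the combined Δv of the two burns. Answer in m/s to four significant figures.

r₁ = 3390 + 353.1 = 3743.1 km = 3.7431×10⁶ m.
r₂ = 3390 + 6920 = 10310 km = 1.0310×10⁷ m.
Transfer ellipse a_t = (r₁ + r₂)/2 = 7.027×10⁶ m.
At r₁: circular v_c1 = √(μ/r₁) = 3383 m/s; transfer-periapsis v_p = √[μ(2/r₁ − 1/a_t)] = 4097 m/s.
Δv₁ = v_p − v_c1 = 714.8 m/s.
At r₂: circular v_c2 = √(μ/r₂) = 2038 m/s; transfer-apoapsis v_a = √[μ(2/r₂ − 1/a_t)] = 1488 m/s.
Δv₂ = v_c2 − v_a = 550.6 m/s.
Total Δv = Δv₁ + Δv₂ = 1265 m/s.

Δv_total ≈ 1265 m/s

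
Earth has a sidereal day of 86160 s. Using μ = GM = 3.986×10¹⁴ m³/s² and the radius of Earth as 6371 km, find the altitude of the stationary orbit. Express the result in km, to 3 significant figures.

A synchronous orbit has period T, so by Kepler's third law a = (μT²/4π²)^(1/3).
μT²/4π² = 3.986×10¹⁴ × (8.616×10⁴)² / 39.48 = 7.495×10²² m³.
a = 4.216×10⁷ m = 42163 km.
Altitude h = a − R = 42163 − 6371 = 35792 km.

h_sync ≈ 35800 km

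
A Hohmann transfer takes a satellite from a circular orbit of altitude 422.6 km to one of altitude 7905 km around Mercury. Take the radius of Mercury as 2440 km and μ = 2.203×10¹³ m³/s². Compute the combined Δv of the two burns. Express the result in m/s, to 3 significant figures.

Δv_total ≈ 1200 m/s

r₁ = 2440 + 422.6 = 2862.6 km = 2.8626×10⁶ m.
r₂ = 2440 + 7905 = 10345 km = 1.0345×10⁷ m.
Transfer ellipse a_t = (r₁ + r₂)/2 = 6.604×10⁶ m.
At r₁: circular v_c1 = √(μ/r₁) = 2774 m/s; transfer-periherm v_p = √[μ(2/r₁ − 1/a_t)] = 3472 m/s.
Δv₁ = v_p − v_c1 = 698.0 m/s.
At r₂: circular v_c2 = √(μ/r₂) = 1459 m/s; transfer-apoherm v_a = √[μ(2/r₂ − 1/a_t)] = 960.8 m/s.
Δv₂ = v_c2 − v_a = 498.5 m/s.
Total Δv = Δv₁ + Δv₂ = 1197 m/s.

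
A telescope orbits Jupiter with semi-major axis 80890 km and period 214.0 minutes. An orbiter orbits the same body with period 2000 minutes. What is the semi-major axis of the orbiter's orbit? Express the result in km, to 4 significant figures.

a₂ ≈ 3.589×10⁵ km

Kepler's third law: a³ ∝ T², so a₂ = a₁ (T₂/T₁)^(2/3).
T₂/T₁ = 9.346, (T₂/T₁)^(2/3) = 4.437.
a₂ = 80890 × 4.437 = 3.589×10⁵ km.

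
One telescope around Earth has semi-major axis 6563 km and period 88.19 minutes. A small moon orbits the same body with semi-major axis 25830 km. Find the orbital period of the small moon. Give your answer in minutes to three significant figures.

Kepler's third law: T² ∝ a³, so T₂ = T₁ (a₂/a₁)^(3/2).
a₂/a₁ = 3.936, (a₂/a₁)^(3/2) = 7.808.
T₂ = 88.19 × 7.808 = 688.6 minutes.

T₂ ≈ 689 minutes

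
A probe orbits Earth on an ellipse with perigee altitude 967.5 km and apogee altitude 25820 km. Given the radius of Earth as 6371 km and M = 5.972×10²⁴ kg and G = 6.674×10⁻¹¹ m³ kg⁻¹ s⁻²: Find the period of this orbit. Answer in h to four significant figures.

μ = GM = 6.674×10⁻¹¹ × 5.972×10²⁴ = 3.986×10¹⁴ m³/s².
r_p = 6371 + 967.5 = 7338.5 km = 7.3385×10⁶ m.
r_a = 6371 + 25820 = 32191 km = 3.2191×10⁷ m.
Semi-major axis a = (r_p + r_a)/2 = (7338.5 + 32191)/2 = 19765 km = 1.976×10⁷ m.
By Kepler's third law T = 2π√(a³/μ) = 2π × 4.401×10³ = 2.765×10⁴ s.
= 7.682 h.

T ≈ 7.682 h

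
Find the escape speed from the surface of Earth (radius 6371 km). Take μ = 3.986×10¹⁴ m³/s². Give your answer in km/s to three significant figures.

r = R = 6.371×10⁶ m.
Escape speed v_esc = √(2μ/r) = √(2 × 3.986×10¹⁴ / 6.371×10⁶) = √(1.251×10⁸) = 11190 m/s.
= 11.19 km/s.

v_esc ≈ 11.2 km/s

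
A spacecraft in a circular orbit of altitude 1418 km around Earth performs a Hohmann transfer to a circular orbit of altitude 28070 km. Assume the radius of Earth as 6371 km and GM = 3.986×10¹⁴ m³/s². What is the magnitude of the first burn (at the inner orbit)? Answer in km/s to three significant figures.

Δv ≈ 1.98 km/s

r₁ = 6371 + 1418 = 7789.0 km = 7.7890×10⁶ m.
r₂ = 6371 + 28070 = 34441 km = 3.4441×10⁷ m.
Transfer ellipse a_t = (r₁ + r₂)/2 = 2.112×10⁷ m.
At r₁: circular v_c1 = √(μ/r₁) = 7154 m/s; transfer-perigee v_p = √[μ(2/r₁ − 1/a_t)] = 9136 m/s.
Δv₁ = v_p − v_c1 = 1983 m/s.
= 1.983 km/s.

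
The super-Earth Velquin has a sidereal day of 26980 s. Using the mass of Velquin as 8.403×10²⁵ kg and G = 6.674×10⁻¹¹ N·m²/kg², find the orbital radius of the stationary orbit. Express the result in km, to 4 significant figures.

μ = GM = 6.674×10⁻¹¹ × 8.403×10²⁵ = 5.608×10¹⁵ m³/s².
A synchronous orbit has period T, so by Kepler's third law a = (μT²/4π²)^(1/3).
μT²/4π² = 5.608×10¹⁵ × (2.698×10⁴)² / 39.48 = 1.034×10²³ m³.
a = 4.694×10⁷ m = 46937 km.

r_sync ≈ 46940 km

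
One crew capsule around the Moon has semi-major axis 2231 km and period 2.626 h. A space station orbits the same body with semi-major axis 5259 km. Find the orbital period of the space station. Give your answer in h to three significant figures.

T₂ ≈ 9.50 h

Kepler's third law: T² ∝ a³, so T₂ = T₁ (a₂/a₁)^(3/2).
a₂/a₁ = 2.357, (a₂/a₁)^(3/2) = 3.619.
T₂ = 2.626 × 3.619 = 9.504 h.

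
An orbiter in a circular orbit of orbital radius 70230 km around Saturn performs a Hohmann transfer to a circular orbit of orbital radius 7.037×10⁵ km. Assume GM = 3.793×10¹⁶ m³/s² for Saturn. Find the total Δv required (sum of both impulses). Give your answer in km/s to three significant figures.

Δv_total ≈ 12.3 km/s

r₁ = 70230 km = 7.023×10⁷ m.
r₂ = 7.037×10⁵ km = 7.037×10⁸ m.
Transfer ellipse a_t = (r₁ + r₂)/2 = 3.870×10⁸ m.
At r₁: circular v_c1 = √(μ/r₁) = 23240 m/s; transfer-perikrone v_p = √[μ(2/r₁ − 1/a_t)] = 31340 m/s.
Δv₁ = v_p − v_c1 = 8100 m/s.
At r₂: circular v_c2 = √(μ/r₂) = 7342 m/s; transfer-apokrone v_a = √[μ(2/r₂ − 1/a_t)] = 3128 m/s.
Δv₂ = v_c2 − v_a = 4214 m/s.
Total Δv = Δv₁ + Δv₂ = 12310 m/s = 12.31 km/s.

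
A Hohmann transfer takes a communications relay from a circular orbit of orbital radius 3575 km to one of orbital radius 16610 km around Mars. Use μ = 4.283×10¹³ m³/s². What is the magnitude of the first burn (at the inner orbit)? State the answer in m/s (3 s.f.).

Δv ≈ 979 m/s

r₁ = 3575 km = 3.575×10⁶ m.
r₂ = 16610 km = 1.661×10⁷ m.
Transfer ellipse a_t = (r₁ + r₂)/2 = 1.009×10⁷ m.
At r₁: circular v_c1 = √(μ/r₁) = 3461 m/s; transfer-periapsis v_p = √[μ(2/r₁ − 1/a_t)] = 4440 m/s.
Δv₁ = v_p − v_c1 = 979.1 m/s.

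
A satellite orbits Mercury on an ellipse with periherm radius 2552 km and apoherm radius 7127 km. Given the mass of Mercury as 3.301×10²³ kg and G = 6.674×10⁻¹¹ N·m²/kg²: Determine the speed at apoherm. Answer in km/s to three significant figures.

μ = GM = 6.674×10⁻¹¹ × 3.301×10²³ = 2.203×10¹³ m³/s².
Semi-major axis a = (r_p + r_a)/2 = 4839.5 km = 4.840×10⁶ m.
Vis-viva: v² = μ(2/r − 1/a) = 2.203×10¹³ × (2.806×10⁻⁷ − 2.066×10⁻⁷) = 1.630×10⁶ m²/s².
v = 1277 m/s = 1.277 km/s.

v ≈ 1.28 km/s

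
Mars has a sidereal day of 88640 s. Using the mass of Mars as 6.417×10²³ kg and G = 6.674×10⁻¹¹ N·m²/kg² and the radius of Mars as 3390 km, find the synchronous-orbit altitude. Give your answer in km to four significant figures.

h_sync ≈ 17040 km

μ = GM = 6.674×10⁻¹¹ × 6.417×10²³ = 4.283×10¹³ m³/s².
A synchronous orbit has period T, so by Kepler's third law a = (μT²/4π²)^(1/3).
μT²/4π² = 4.283×10¹³ × (8.864×10⁴)² / 39.48 = 8.524×10²¹ m³.
a = 2.043×10⁷ m = 20427 km.
Altitude h = a − R = 20427 − 3390 = 17037 km.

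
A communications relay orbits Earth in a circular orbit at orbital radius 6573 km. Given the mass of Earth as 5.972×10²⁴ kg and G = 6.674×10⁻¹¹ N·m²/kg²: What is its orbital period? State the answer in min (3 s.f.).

μ = GM = 6.674×10⁻¹¹ × 5.972×10²⁴ = 3.986×10¹⁴ m³/s².
r = 6573 km = 6.573×10⁶ m.
Kepler's third law: T = 2π√(r³/μ) = 2π√((6.573×10⁶)³ / 3.986×10¹⁴).
r³/μ = 7.125×10⁵ s², so T = 2π × 8.441×10² = 5.304×10³ s.
Converting: 5.304×10³ s ÷ 60.00 = 88.39 min.

T ≈ 88.4 min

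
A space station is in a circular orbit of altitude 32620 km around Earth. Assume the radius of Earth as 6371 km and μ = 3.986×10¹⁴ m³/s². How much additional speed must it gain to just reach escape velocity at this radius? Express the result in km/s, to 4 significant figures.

Δv ≈ 1.324 km/s

r = 6371 + 32620 = 38991 km = 3.8991×10⁷ m.
Circular speed v_c = √(μ/r) = 3197 m/s.
Escape speed v_esc = √(2μ/r) = √2 × v_c = 4522 m/s.
Δv = v_esc − v_c = 1324 m/s = 1.324 km/s.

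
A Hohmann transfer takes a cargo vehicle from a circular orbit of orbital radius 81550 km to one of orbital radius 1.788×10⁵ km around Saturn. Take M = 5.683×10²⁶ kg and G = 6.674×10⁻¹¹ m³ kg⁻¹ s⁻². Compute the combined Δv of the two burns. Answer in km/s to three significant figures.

Δv_total ≈ 6.75 km/s

μ = GM = 6.674×10⁻¹¹ × 5.683×10²⁶ = 3.793×10¹⁶ m³/s².
r₁ = 81550 km = 8.155×10⁷ m.
r₂ = 1.788×10⁵ km = 1.788×10⁸ m.
Transfer ellipse a_t = (r₁ + r₂)/2 = 1.302×10⁸ m.
At r₁: circular v_c1 = √(μ/r₁) = 21570 m/s; transfer-perikrone v_p = √[μ(2/r₁ − 1/a_t)] = 25270 m/s.
Δv₁ = v_p − v_c1 = 3709 m/s.
At r₂: circular v_c2 = √(μ/r₂) = 14560 m/s; transfer-apokrone v_a = √[μ(2/r₂ − 1/a_t)] = 11530 m/s.
Δv₂ = v_c2 − v_a = 3037 m/s.
Total Δv = Δv₁ + Δv₂ = 6746 m/s = 6.746 km/s.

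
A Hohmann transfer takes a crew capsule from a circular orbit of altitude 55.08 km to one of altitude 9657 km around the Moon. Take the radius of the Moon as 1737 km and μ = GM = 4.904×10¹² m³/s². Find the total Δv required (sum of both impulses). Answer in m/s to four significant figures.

Δv_total ≈ 834.4 m/s

r₁ = 1737 + 55.08 = 1792.1 km = 1.7921×10⁶ m.
r₂ = 1737 + 9657 = 11394 km = 1.1394×10⁷ m.
Transfer ellipse a_t = (r₁ + r₂)/2 = 6.593×10⁶ m.
At r₁: circular v_c1 = √(μ/r₁) = 1654 m/s; transfer-perilune v_p = √[μ(2/r₁ − 1/a_t)] = 2175 m/s.
Δv₁ = v_p − v_c1 = 520.4 m/s.
At r₂: circular v_c2 = √(μ/r₂) = 656.1 m/s; transfer-apolune v_a = √[μ(2/r₂ − 1/a_t)] = 342.0 m/s.
Δv₂ = v_c2 − v_a = 314.0 m/s.
Total Δv = Δv₁ + Δv₂ = 834.4 m/s.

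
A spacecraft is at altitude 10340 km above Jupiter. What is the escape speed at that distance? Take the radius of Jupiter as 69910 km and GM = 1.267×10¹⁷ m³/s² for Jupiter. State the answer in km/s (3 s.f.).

v_esc ≈ 56.2 km/s

r = 69910 + 10340 = 80250 km = 8.0250×10⁷ m.
Escape speed v_esc = √(2μ/r) = √(2 × 1.267×10¹⁷ / 8.025×10⁷) = √(3.158×10⁹) = 56190 m/s.
= 56.19 km/s.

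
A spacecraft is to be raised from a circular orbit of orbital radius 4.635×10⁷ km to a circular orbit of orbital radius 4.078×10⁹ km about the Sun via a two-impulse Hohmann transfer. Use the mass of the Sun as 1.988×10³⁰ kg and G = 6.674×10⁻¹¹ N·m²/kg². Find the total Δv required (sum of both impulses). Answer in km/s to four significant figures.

Δv_total ≈ 26.58 km/s

μ = GM = 6.674×10⁻¹¹ × 1.988×10³⁰ = 1.327×10²⁰ m³/s².
r₁ = 4.635×10⁷ km = 4.635×10¹⁰ m.
r₂ = 4.078×10⁹ km = 4.078×10¹² m.
Transfer ellipse a_t = (r₁ + r₂)/2 = 2.062×10¹² m.
At r₁: circular v_c1 = √(μ/r₁) = 53500 m/s; transfer-perihelion v_p = √[μ(2/r₁ − 1/a_t)] = 75240 m/s.
Δv₁ = v_p − v_c1 = 21740 m/s.
At r₂: circular v_c2 = √(μ/r₂) = 5704 m/s; transfer-aphelion v_a = √[μ(2/r₂ − 1/a_t)] = 855.1 m/s.
Δv₂ = v_c2 − v_a = 4849 m/s.
Total Δv = Δv₁ + Δv₂ = 26580 m/s = 26.58 km/s.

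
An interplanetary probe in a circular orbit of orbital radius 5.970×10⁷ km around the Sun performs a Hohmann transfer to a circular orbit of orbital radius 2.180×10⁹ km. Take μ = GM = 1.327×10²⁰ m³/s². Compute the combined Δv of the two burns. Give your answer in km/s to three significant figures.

Δv_total ≈ 24.6 km/s

r₁ = 5.970×10⁷ km = 5.970×10¹⁰ m.
r₂ = 2.180×10⁹ km = 2.180×10¹² m.
Transfer ellipse a_t = (r₁ + r₂)/2 = 1.120×10¹² m.
At r₁: circular v_c1 = √(μ/r₁) = 47150 m/s; transfer-perihelion v_p = √[μ(2/r₁ − 1/a_t)] = 65780 m/s.
Δv₁ = v_p − v_c1 = 18630 m/s.
At r₂: circular v_c2 = √(μ/r₂) = 7802 m/s; transfer-aphelion v_a = √[μ(2/r₂ − 1/a_t)] = 1801 m/s.
Δv₂ = v_c2 − v_a = 6001 m/s.
Total Δv = Δv₁ + Δv₂ = 24630 m/s = 24.63 km/s.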